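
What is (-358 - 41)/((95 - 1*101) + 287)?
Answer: -399/281 ≈ -1.4199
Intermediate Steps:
(-358 - 41)/((95 - 1*101) + 287) = -399/((95 - 101) + 287) = -399/(-6 + 287) = -399/281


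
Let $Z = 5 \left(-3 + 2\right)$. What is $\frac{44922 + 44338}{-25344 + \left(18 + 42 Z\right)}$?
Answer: $- \frac{22315}{6384} \approx -3.4955$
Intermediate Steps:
$Z = -5$ ($Z = 5 \left(-1\right) = -5$)
$\frac{44922 + 44338}{-25344 + \left(18 + 42 Z\right)} = \frac{44922 + 44338}{-25344 + \left(18 + 42 \left(-5\right)\right)} = \frac{89260}{-25344 + \left(18 - 210\right)} = \frac{89260}{-25344 - 192} = \frac{89260}{-25536} = 89260 \left(- \frac{1}{25536}\right) = - \frac{22315}{6384}$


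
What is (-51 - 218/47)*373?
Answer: -975395/47 ≈ -20753.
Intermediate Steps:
(-51 - 218/47)*373 = -2615/47*373 = -975395/47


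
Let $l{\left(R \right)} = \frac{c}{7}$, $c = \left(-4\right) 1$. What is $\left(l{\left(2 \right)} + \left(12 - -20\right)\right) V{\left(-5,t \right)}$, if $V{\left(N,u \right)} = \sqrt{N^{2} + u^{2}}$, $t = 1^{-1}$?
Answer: $\frac{220 \sqrt{26}}{7} \approx 160.25$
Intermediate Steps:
$t = 1$
$c = -4$
$l{\left(R \right)} = - \frac{4}{7}$
$\left(l{\left(2 \right)} + \left(12 - -20\right)\right) V{\left(-5,t \right)} = \left(- \frac{4}{7} + \left(12 - -20\right)\right) \sqrt{\left(-5\right)^{2} + 1^{2}} = \left(- \frac{4}{7} + \left(12 + 20\right)\right) \sqrt{25 + 1} = \left(- \frac{4}{7} + 32\right) \sqrt{26} = \frac{220 \sqrt{26}}{7}$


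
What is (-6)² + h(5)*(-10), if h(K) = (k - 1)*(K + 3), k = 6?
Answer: -364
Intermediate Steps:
h(K) = 15 + 5*K (h(K) = (6 - 1)*(K + 3) = 5*(3 + K) = 15 + 5*K)
(-6)² + h(5)*(-10) = (-6)² + (15 + 5*5)*(-10) = 36 + (15 + 25)*(-10) = 36 + 40*(-10) = 36 - 400 = -364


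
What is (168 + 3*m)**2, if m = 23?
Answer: 56169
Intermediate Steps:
(168 + 3*m)**2 = (168 + 3*23)**2 = (168 + 69)**2 = 237**2 = 56169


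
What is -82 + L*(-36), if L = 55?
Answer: -2062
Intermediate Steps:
-82 + L*(-36) = -82 + 55*(-36) = -82 - 1980 = -2062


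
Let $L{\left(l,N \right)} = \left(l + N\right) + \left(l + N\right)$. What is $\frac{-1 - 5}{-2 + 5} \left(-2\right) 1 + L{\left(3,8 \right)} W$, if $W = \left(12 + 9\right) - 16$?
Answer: $114$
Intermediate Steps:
$W = 5$ ($W = 21 - 16 = 5$)
$L{\left(l,N \right)} = 2 N + 2 l$ ($L{\left(l,N \right)} = \left(N + l\right) + \left(N + l\right) = 2 N + 2 l$)
$\frac{-1 - 5}{-2 + 5} \left(-2\right) 1 + L{\left(3,8 \right)} W = \frac{-1 - 5}{-2 + 5} \left(-2\right) 1 + \left(2 \cdot 8 + 2 \cdot 3\right) 5 = - \frac{6}{3} \left(-2\right) 1 + \left(16 + 6\right) 5 = \left(-6\right) \frac{1}{3} \left(-2\right) 1 + 22 \cdot 5 = \left(-2\right) \left(-2\right) 1 + 110 = 4 \cdot 1 + 110 = 4 + 110 = 114$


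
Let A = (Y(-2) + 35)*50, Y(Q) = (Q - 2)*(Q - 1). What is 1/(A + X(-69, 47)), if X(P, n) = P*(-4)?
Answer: 1/2626 ≈ 0.00038081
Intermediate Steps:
Y(Q) = (-1 + Q)*(-2 + Q) (Y(Q) = (-2 + Q)*(-1 + Q) = (-1 + Q)*(-2 + Q))
X(P, n) = -4*P
A = 2350 (A = ((2 + (-2)² - 3*(-2)) + 35)*50 = ((2 + 4 + 6) + 35)*50 = (12 + 35)*50 = 47*50 = 2350)
1/(A + X(-69, 47)) = 1/(2350 - 4*(-69)) = 1/(2350 + 276) = 1/2626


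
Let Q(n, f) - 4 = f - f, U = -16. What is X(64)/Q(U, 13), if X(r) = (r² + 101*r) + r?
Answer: 2656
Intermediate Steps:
Q(n, f) = 4 (Q(n, f) = 4 + (f - f) = 4 + 0 = 4)
X(r) = r² + 102*r
X(64)/Q(U, 13) = (64*(102 + 64))/4 = (64*166)*(¼) = 10624*(¼) = 2656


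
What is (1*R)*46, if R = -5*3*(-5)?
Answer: 3450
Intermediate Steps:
R = 75 (R = -15*(-5) = 75)
(1*R)*46 = (1*75)*46 = 75*46 = 3450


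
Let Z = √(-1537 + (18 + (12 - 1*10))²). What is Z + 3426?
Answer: 3426 + I*√1137 ≈ 3426.0 + 33.719*I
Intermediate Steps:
Z = I*√1137 (Z = √(-1537 + (18 + (12 - 10))²) = √(-1537 + (18 + 2)²) = √(-1537 + 20²) = √(-1537 + 400) = √(-1137) = I*√1137 ≈ 33.719*I)
Z + 3426 = I*√1137 + 3426 = 3426 + I*√1137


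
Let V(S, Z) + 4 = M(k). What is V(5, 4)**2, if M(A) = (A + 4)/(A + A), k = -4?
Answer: 16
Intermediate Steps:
M(A) = (4 + A)/(2*A) (M(A) = (4 + A)/((2*A)) = (4 + A)*(1/(2*A)) = (4 + A)/(2*A))
V(S, Z) = -4 (V(S, Z) = -4 + (1/2)*(4 - 4)/(-4) = -4 + (1/2)*(-1/4)*0 = -4 + 0 = -4)
V(5, 4)**2 = (-4)**2 = 16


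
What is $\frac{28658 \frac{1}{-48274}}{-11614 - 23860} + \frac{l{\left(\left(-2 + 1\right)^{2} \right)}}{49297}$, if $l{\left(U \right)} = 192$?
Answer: $\frac{165103676809}{42209863035586} \approx 0.0039115$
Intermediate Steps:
$\frac{28658 \frac{1}{-48274}}{-11614 - 23860} + \frac{l{\left(\left(-2 + 1\right)^{2} \right)}}{49297} = \frac{28658 \frac{1}{-48274}}{-11614 - 23860} + \frac{192}{49297} = \frac{28658 \left(- \frac{1}{48274}\right)}{-35474} + 192 \cdot \frac{1}{49297} = \left(- \frac{14329}{24137}\right) \left(- \frac{1}{35474}\right) + \frac{192}{49297} = \frac{14329}{856235938} + \frac{192}{49297} = \frac{165103676809}{42209863035586}$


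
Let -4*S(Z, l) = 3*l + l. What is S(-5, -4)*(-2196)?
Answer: -8784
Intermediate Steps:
S(Z, l) = -l (S(Z, l) = -(3*l + l)/4 = -l)
S(-5, -4)*(-2196) = -1*(-4)*(-2196) = 4*(-2196) = -8784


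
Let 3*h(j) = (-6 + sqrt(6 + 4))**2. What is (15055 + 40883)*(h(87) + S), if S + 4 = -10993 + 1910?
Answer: -507450890 - 223752*sqrt(10) ≈ -5.0816e+8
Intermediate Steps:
S = -9087 (S = -4 + (-10993 + 1910) = -4 - 9083 = -9087)
h(j) = (-6 + sqrt(10))**2/3 (h(j) = (-6 + sqrt(6 + 4))**2/3 = (-6 + sqrt(10))**2/3)
(15055 + 40883)*(h(87) + S) = (15055 + 40883)*((6 - sqrt(10))**2/3 - 9087) = 55938*(-9087 + (6 - sqrt(10))**2/3) = -508308606 + 18646*(6 - sqrt(10))**2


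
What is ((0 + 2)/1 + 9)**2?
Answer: 121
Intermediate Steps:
((0 + 2)/1 + 9)**2 = (2*1 + 9)**2 = (2 + 9)**2 = 11**2 = 121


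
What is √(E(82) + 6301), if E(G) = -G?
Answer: 3*√691 ≈ 78.861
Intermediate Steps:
√(E(82) + 6301) = √(-1*82 + 6301) = √(-82 + 6301) = √6219 = 3*√691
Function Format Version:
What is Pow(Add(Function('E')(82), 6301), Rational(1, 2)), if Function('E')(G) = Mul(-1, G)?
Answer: Mul(3, Pow(691, Rational(1, 2))) ≈ 78.861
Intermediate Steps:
Pow(Add(Function('E')(82), 6301), Rational(1, 2)) = Pow(Add(Mul(-1, 82), 6301), Rational(1, 2)) = Pow(Add(-82, 6301), Rational(1, 2)) = Pow(6219, Rational(1, 2)) = Mul(3, Pow(691, Rational(1, 2)))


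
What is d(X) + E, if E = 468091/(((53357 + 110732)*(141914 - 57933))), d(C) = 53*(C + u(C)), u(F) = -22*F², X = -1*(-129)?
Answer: -267291670784773730/13780358309 ≈ -1.9397e+7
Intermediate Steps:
X = 129
d(C) = -1166*C² + 53*C (d(C) = 53*(C - 22*C²) = -1166*C² + 53*C)
E = 468091/13780358309 (E = 468091/((164089*83981)) = 468091/13780358309 ≈ 3.3968e-5)
d(X) + E = 53*129*(1 - 22*129) + 468091/13780358309 = 53*129*(1 - 2838) + 468091/13780358309 = 53*129*(-2837) + 468091/13780358309 = -19396569 + 468091/13780358309 = -267291670784773730/13780358309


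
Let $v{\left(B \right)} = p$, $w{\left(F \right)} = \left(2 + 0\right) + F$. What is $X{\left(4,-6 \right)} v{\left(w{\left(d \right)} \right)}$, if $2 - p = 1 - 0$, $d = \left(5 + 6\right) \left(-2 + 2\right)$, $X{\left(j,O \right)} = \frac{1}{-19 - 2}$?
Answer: $- \frac{1}{21} \approx -0.047619$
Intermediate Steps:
$X{\left(j,O \right)} = - \frac{1}{21}$ ($X{\left(j,O \right)} = \frac{1}{-21} = - \frac{1}{21}$)
$d = 0$ ($d = 11 \cdot 0 = 0$)
$w{\left(F \right)} = 2 + F$
$p = 1$ ($p = 2 - \left(1 - 0\right) = 2 - \left(1 + 0\right) = 2 - 1 = 1$)
$v{\left(B \right)} = 1$
$X{\left(4,-6 \right)} v{\left(w{\left(d \right)} \right)} = \left(- \frac{1}{21}\right) 1 = - \frac{1}{21}$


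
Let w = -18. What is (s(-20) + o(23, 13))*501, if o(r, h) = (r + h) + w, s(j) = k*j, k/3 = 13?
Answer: -381762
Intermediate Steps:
k = 39 (k = 3*13 = 39)
s(j) = 39*j
o(r, h) = -18 + h + r (o(r, h) = (r + h) - 18 = (h + r) - 18 = -18 + h + r)
(s(-20) + o(23, 13))*501 = (39*(-20) + (-18 + 13 + 23))*501 = (-780 + 18)*501 = -762*501 = -381762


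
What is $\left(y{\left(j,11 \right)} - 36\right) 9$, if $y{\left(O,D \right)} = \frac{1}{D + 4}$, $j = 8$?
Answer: $- \frac{1617}{5} \approx -323.4$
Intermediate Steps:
$y{\left(O,D \right)} = \frac{1}{4 + D}$
$\left(y{\left(j,11 \right)} - 36\right) 9 = \left(\frac{1}{4 + 11} - 36\right) 9 = \left(\frac{1}{15} - 36\right) 9 = \left(- \frac{539}{15}\right) 9 = - \frac{1617}{5}$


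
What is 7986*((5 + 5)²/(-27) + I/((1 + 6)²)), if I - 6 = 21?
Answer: -11103202/441 ≈ -25177.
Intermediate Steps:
I = 27 (I = 6 + 21 = 27)
7986*((5 + 5)²/(-27) + I/((1 + 6)²)) = 7986*((5 + 5)²/(-27) + 27/((1 + 6)²)) = 7986*(10²*(-1/27) + 27/(7²)) = 7986*(100*(-1/27) + 27/49) = 7986*(-100/27 + 27*(1/49)) = 7986*(-100/27 + 27/49) = 7986*(-4171/1323) = -11103202/441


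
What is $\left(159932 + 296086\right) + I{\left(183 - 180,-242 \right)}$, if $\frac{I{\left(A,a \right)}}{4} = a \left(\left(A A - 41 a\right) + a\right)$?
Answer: $-8922934$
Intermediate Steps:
$I{\left(A,a \right)} = 4 a \left(A^{2} - 40 a\right)$ ($I{\left(A,a \right)} = 4 a \left(\left(A A - 41 a\right) + a\right) = 4 a \left(\left(A^{2} - 41 a\right) + a\right) = 4 a \left(A^{2} - 40 a\right)$)
$\left(159932 + 296086\right) + I{\left(183 - 180,-242 \right)} = \left(159932 + 296086\right) + 4 \left(-242\right) \left(\left(183 - 180\right)^{2} - -9680\right) = 456018 + 4 \left(-242\right) \left(\left(183 - 180\right)^{2} + 9680\right) = 456018 + 4 \left(-242\right) \left(3^{2} + 9680\right) = 456018 + 4 \left(-242\right) \left(9 + 9680\right) = 456018 + 4 \left(-242\right) 9689 = 456018 - 9378952 = -8922934$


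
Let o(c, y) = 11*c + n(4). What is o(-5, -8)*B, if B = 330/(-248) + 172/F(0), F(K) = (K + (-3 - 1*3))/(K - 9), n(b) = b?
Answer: -1623177/124 ≈ -13090.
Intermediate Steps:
F(K) = (-6 + K)/(-9 + K) (F(K) = (K + (-3 - 3))/(-9 + K) = (K - 6)/(-9 + K) = (-6 + K)/(-9 + K))
o(c, y) = 4 + 11*c (o(c, y) = 11*c + 4 = 4 + 11*c)
B = 31827/124 (B = 330/(-248) + 172/(((-6 + 0)/(-9 + 0))) = 330*(-1/248) + 172/((-6/(-9))) = -165/124 + 172/((-1/9*(-6))) = -165/124 + 172/(2/3) = -165/124 + 172*(3/2) = -165/124 + 258 = 31827/124 ≈ 256.67)
o(-5, -8)*B = (4 + 11*(-5))*(31827/124) = (4 - 55)*(31827/124) = -51*31827/124 = -1623177/124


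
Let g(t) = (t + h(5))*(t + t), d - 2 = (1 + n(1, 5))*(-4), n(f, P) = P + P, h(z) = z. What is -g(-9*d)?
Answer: -289548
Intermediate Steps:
n(f, P) = 2*P
d = -42 (d = 2 + (1 + 2*5)*(-4) = 2 + (1 + 10)*(-4) = 2 + 11*(-4) = 2 - 44 = -42)
g(t) = 2*t*(5 + t) (g(t) = (t + 5)*(t + t) = (5 + t)*(2*t) = 2*t*(5 + t))
-g(-9*d) = -2*(-9*(-42))*(5 - 9*(-42)) = -2*378*(5 + 378) = -2*378*383 = -1*289548 = -289548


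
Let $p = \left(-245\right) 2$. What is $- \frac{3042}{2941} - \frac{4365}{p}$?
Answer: $\frac{2269377}{288218} \approx 7.8738$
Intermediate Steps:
$p = -490$
$- \frac{3042}{2941} - \frac{4365}{p} = - \frac{3042}{2941} - \frac{4365}{-490} = \left(-3042\right) \frac{1}{2941} - - \frac{873}{98} = - \frac{3042}{2941} + \frac{873}{98} = \frac{2269377}{288218}$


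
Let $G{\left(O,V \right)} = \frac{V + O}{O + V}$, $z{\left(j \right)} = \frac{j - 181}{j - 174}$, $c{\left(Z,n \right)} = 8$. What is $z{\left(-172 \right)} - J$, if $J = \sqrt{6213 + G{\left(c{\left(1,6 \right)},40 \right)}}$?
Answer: $\frac{353}{346} - \sqrt{6214} \approx -77.809$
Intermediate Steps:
$z{\left(j \right)} = \frac{-181 + j}{-174 + j}$
$G{\left(O,V \right)} = 1$ ($G{\left(O,V \right)} = \frac{O + V}{O + V} = 1$)
$J = \sqrt{6214}$ ($J = \sqrt{6213 + 1} = \sqrt{6214} \approx 78.829$)
$z{\left(-172 \right)} - J = \frac{-181 - 172}{-174 - 172} - \sqrt{6214} = \frac{1}{-346} \left(-353\right) - \sqrt{6214} = \left(- \frac{1}{346}\right) \left(-353\right) - \sqrt{6214} = \frac{353}{346} - \sqrt{6214}$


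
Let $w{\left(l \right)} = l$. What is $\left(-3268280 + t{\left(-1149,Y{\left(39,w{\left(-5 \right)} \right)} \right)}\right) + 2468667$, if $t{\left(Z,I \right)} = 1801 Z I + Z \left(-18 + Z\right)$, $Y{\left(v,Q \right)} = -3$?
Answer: $6749317$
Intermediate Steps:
$t{\left(Z,I \right)} = Z \left(-18 + Z\right) + 1801 I Z$ ($t{\left(Z,I \right)} = 1801 I Z + Z \left(-18 + Z\right) = Z \left(-18 + Z\right) + 1801 I Z$)
$\left(-3268280 + t{\left(-1149,Y{\left(39,w{\left(-5 \right)} \right)} \right)}\right) + 2468667 = \left(-3268280 - 1149 \left(-18 - 1149 + 1801 \left(-3\right)\right)\right) + 2468667 = \left(-3268280 - 1149 \left(-18 - 1149 - 5403\right)\right) + 2468667 = \left(-3268280 - -7548930\right) + 2468667 = \left(-3268280 + 7548930\right) + 2468667 = 4280650 + 2468667 = 6749317$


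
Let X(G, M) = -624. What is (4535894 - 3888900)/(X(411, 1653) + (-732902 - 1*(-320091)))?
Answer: -646994/413435 ≈ -1.5649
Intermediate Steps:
(4535894 - 3888900)/(X(411, 1653) + (-732902 - 1*(-320091))) = (4535894 - 3888900)/(-624 + (-732902 - 1*(-320091))) = 646994/(-624 + (-732902 + 320091)) = 646994/(-624 - 412811) = 646994/(-413435) = 646994*(-1/413435) = -646994/413435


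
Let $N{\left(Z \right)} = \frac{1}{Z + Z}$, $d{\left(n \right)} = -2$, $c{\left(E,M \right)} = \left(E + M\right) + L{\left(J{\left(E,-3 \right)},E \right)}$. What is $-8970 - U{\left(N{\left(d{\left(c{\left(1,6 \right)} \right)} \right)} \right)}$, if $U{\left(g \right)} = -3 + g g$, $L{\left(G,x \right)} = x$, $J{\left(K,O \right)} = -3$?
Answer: $- \frac{143473}{16} \approx -8967.1$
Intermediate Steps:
$c{\left(E,M \right)} = M + 2 E$ ($c{\left(E,M \right)} = \left(E + M\right) + E = M + 2 E$)
$N{\left(Z \right)} = \frac{1}{2 Z}$
$U{\left(g \right)} = -3 + g^{2}$
$-8970 - U{\left(N{\left(d{\left(c{\left(1,6 \right)} \right)} \right)} \right)} = -8970 - \left(-3 + \left(\frac{1}{2 \left(-2\right)}\right)^{2}\right) = -8970 - \left(-3 + \left(\frac{1}{2} \left(- \frac{1}{2}\right)\right)^{2}\right) = -8970 - \left(-3 + \left(- \frac{1}{4}\right)^{2}\right) = -8970 - \left(-3 + \frac{1}{16}\right) = -8970 - - \frac{47}{16} = -8970 + \frac{47}{16} = - \frac{143473}{16}$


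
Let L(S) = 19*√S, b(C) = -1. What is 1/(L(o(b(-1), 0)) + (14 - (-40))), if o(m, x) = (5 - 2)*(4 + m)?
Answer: 1/111 ≈ 0.0090090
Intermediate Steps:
o(m, x) = 12 + 3*m (o(m, x) = 3*(4 + m) = 12 + 3*m)
1/(L(o(b(-1), 0)) + (14 - (-40))) = 1/(19*√(12 + 3*(-1)) + (14 - (-40))) = 1/(19*√(12 - 3) + (14 - 10*(-4))) = 1/(19*√9 + (14 + 40)) = 1/(19*3 + 54) = 1/(57 + 54) = 1/111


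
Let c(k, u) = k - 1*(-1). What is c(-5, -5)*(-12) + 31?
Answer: 79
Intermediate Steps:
c(k, u) = 1 + k (c(k, u) = k + 1 = 1 + k)
c(-5, -5)*(-12) + 31 = (1 - 5)*(-12) + 31 = -4*(-12) + 31 = 48 + 31 = 79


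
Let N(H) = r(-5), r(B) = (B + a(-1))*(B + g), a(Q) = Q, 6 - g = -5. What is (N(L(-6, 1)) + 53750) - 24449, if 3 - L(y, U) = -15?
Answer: 29265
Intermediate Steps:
g = 11 (g = 6 - 1*(-5) = 6 + 5 = 11)
L(y, U) = 18 (L(y, U) = 3 - 1*(-15) = 3 + 15 = 18)
r(B) = (-1 + B)*(11 + B) (r(B) = (B - 1)*(B + 11) = (-1 + B)*(11 + B))
N(H) = -36 (N(H) = -11 + (-5)**2 + 10*(-5) = -11 + 25 - 50 = -36)
(N(L(-6, 1)) + 53750) - 24449 = (-36 + 53750) - 24449 = 53714 - 24449 = 29265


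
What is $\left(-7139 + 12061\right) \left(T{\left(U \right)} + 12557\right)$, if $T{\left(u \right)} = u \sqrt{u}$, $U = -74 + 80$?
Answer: $61805554 + 29532 \sqrt{6} \approx 6.1878 \cdot 10^{7}$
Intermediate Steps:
$U = 6$
$T{\left(u \right)} = u^{\frac{3}{2}}$
$\left(-7139 + 12061\right) \left(T{\left(U \right)} + 12557\right) = \left(-7139 + 12061\right) \left(6^{\frac{3}{2}} + 12557\right) = 4922 \left(6 \sqrt{6} + 12557\right) = 4922 \left(12557 + 6 \sqrt{6}\right) = 61805554 + 29532 \sqrt{6}$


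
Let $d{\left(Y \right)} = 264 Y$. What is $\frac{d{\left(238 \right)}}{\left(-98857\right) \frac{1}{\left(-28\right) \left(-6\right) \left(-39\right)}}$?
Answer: $\frac{37425024}{8987} \approx 4164.4$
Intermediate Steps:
$\frac{d{\left(238 \right)}}{\left(-98857\right) \frac{1}{\left(-28\right) \left(-6\right) \left(-39\right)}} = \frac{264 \cdot 238}{\left(-98857\right) \frac{1}{\left(-28\right) \left(-6\right) \left(-39\right)}} = \frac{62832}{\left(-98857\right) \frac{1}{168 \left(-39\right)}} = \frac{62832}{\left(-98857\right) \frac{1}{-6552}} = \frac{62832}{\left(-98857\right) \left(- \frac{1}{6552}\right)} = \frac{62832}{\frac{98857}{6552}} = 62832 \cdot \frac{6552}{98857} = \frac{37425024}{8987}$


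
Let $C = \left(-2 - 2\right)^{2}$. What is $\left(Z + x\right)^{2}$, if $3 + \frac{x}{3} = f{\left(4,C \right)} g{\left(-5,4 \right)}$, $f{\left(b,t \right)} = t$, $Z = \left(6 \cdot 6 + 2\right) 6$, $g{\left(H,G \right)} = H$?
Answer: $441$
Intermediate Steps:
$C = 16$ ($C = \left(-4\right)^{2} = 16$)
$Z = 228$ ($Z = \left(36 + 2\right) 6 = 38 \cdot 6 = 228$)
$x = -249$ ($x = -9 + 3 \cdot 16 \left(-5\right) = -9 + 3 \left(-80\right) = -9 - 240 = -249$)
$\left(Z + x\right)^{2} = \left(228 - 249\right)^{2} = \left(-21\right)^{2} = 441$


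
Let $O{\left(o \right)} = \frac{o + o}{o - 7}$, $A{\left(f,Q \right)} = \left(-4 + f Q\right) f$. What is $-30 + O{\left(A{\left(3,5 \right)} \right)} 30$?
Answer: $\frac{600}{13} \approx 46.154$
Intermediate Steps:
$A{\left(f,Q \right)} = f \left(-4 + Q f\right)$ ($A{\left(f,Q \right)} = \left(-4 + Q f\right) f = f \left(-4 + Q f\right)$)
$O{\left(o \right)} = \frac{2 o}{-7 + o}$
$-30 + O{\left(A{\left(3,5 \right)} \right)} 30 = -30 + \frac{2 \cdot 3 \left(-4 + 5 \cdot 3\right)}{-7 + 3 \left(-4 + 5 \cdot 3\right)} 30 = -30 + \frac{2 \cdot 3 \left(-4 + 15\right)}{-7 + 3 \left(-4 + 15\right)} 30 = -30 + \frac{2 \cdot 3 \cdot 11}{-7 + 3 \cdot 11} \cdot 30 = -30 + 2 \cdot 33 \frac{1}{-7 + 33} \cdot 30 = -30 + 2 \cdot 33 \cdot \frac{1}{26} \cdot 30 = -30 + \frac{33}{13} \cdot 30 = -30 + \frac{990}{13} = \frac{600}{13}$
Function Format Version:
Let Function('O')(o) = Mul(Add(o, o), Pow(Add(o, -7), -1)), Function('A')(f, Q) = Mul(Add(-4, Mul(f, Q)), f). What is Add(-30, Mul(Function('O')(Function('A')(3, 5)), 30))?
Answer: Rational(600, 13) ≈ 46.154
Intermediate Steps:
Function('A')(f, Q) = Mul(f, Add(-4, Mul(Q, f))) (Function('A')(f, Q) = Mul(Add(-4, Mul(Q, f)), f) = Mul(f, Add(-4, Mul(Q, f))))
Function('O')(o) = Mul(2, o, Pow(Add(-7, o), -1)) (Function('O')(o) = Mul(Mul(2, o), Pow(Add(-7, o), -1)) = Mul(2, o, Pow(Add(-7, o), -1)))
Add(-30, Mul(Function('O')(Function('A')(3, 5)), 30)) = Add(-30, Mul(Mul(2, Mul(3, Add(-4, Mul(5, 3))), Pow(Add(-7, Mul(3, Add(-4, Mul(5, 3)))), -1)), 30)) = Add(-30, Mul(Mul(2, Mul(3, Add(-4, 15)), Pow(Add(-7, Mul(3, Add(-4, 15))), -1)), 30)) = Add(-30, Mul(Mul(2, Mul(3, 11), Pow(Add(-7, Mul(3, 11)), -1)), 30)) = Add(-30, Mul(Mul(2, 33, Pow(Add(-7, 33), -1)), 30)) = Add(-30, Mul(Mul(2, 33, Pow(26, -1)), 30)) = Add(-30, Mul(Mul(2, 33, Rational(1, 26)), 30)) = Add(-30, Mul(Rational(33, 13), 30)) = Add(-30, Rational(990, 13)) = Rational(600, 13)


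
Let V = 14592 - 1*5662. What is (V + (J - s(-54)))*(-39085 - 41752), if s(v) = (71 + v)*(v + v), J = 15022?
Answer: -2084624556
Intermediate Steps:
s(v) = 2*v*(71 + v) (s(v) = (71 + v)*(2*v) = 2*v*(71 + v))
V = 8930 (V = 14592 - 5662 = 8930)
(V + (J - s(-54)))*(-39085 - 41752) = (8930 + (15022 - 2*(-54)*(71 - 54)))*(-39085 - 41752) = (8930 + (15022 - 2*(-54)*17))*(-80837) = (8930 + (15022 - 1*(-1836)))*(-80837) = (8930 + (15022 + 1836))*(-80837) = (8930 + 16858)*(-80837) = 25788*(-80837) = -2084624556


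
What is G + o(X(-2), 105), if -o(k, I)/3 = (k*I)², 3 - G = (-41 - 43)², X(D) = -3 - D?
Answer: -40128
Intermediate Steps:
G = -7053 (G = 3 - (-41 - 43)² = 3 - 1*(-84)² = 3 - 1*7056 = 3 - 7056 = -7053)
o(k, I) = -3*I²*k²
G + o(X(-2), 105) = -7053 - 3*105²*(-3 - 1*(-2))² = -7053 - 3*11025*(-3 + 2)² = -7053 - 3*11025*(-1)² = -7053 - 3*11025*1 = -7053 - 33075 = -40128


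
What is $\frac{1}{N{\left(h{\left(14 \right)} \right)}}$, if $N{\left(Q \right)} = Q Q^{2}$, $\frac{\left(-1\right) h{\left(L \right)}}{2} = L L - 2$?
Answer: $- \frac{1}{58411072} \approx -1.712 \cdot 10^{-8}$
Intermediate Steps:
$h{\left(L \right)} = 4 - 2 L^{2}$ ($h{\left(L \right)} = - 2 \left(L L - 2\right) = - 2 \left(L^{2} - 2\right) = - 2 \left(-2 + L^{2}\right) = 4 - 2 L^{2}$)
$N{\left(Q \right)} = Q^{3}$
$\frac{1}{N{\left(h{\left(14 \right)} \right)}} = \frac{1}{\left(4 - 2 \cdot 14^{2}\right)^{3}} = \frac{1}{\left(4 - 392\right)^{3}} = \frac{1}{\left(-388\right)^{3}} = \frac{1}{-58411072} = - \frac{1}{58411072}$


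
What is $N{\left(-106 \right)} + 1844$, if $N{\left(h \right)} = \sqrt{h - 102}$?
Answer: $1844 + 4 i \sqrt{13} \approx 1844.0 + 14.422 i$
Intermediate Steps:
$N{\left(h \right)} = \sqrt{-102 + h}$
$N{\left(-106 \right)} + 1844 = \sqrt{-102 - 106} + 1844 = \sqrt{-208} + 1844 = 4 i \sqrt{13} + 1844 = 1844 + 4 i \sqrt{13}$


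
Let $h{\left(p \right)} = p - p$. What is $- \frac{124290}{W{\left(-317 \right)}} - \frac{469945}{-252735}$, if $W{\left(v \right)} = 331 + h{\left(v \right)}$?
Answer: $- \frac{30794957}{82419} \approx -373.64$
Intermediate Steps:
$h{\left(p \right)} = 0$
$W{\left(v \right)} = 331$ ($W{\left(v \right)} = 331 + 0 = 331$)
$- \frac{124290}{W{\left(-317 \right)}} - \frac{469945}{-252735} = - \frac{124290}{331} - \frac{469945}{-252735} = \left(-124290\right) \frac{1}{331} - - \frac{463}{249} = - \frac{124290}{331} + \frac{463}{249} = - \frac{30794957}{82419}$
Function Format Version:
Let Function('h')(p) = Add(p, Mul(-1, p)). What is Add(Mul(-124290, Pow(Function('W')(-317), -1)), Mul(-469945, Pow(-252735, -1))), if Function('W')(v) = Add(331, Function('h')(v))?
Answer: Rational(-30794957, 82419) ≈ -373.64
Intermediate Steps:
Function('h')(p) = 0
Function('W')(v) = 331 (Function('W')(v) = Add(331, 0) = 331)
Add(Mul(-124290, Pow(Function('W')(-317), -1)), Mul(-469945, Pow(-252735, -1))) = Add(Mul(-124290, Pow(331, -1)), Mul(-469945, Pow(-252735, -1))) = Add(Mul(-124290, Rational(1, 331)), Mul(-469945, Rational(-1, 252735))) = Add(Rational(-124290, 331), Rational(463, 249)) = Rational(-30794957, 82419)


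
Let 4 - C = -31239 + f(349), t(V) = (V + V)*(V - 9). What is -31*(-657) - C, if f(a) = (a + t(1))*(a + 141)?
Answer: 152294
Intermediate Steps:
t(V) = 2*V*(-9 + V) (t(V) = (2*V)*(-9 + V) = 2*V*(-9 + V))
f(a) = (-16 + a)*(141 + a) (f(a) = (a + 2*1*(-9 + 1))*(a + 141) = (a + 2*1*(-8))*(141 + a) = (a - 16)*(141 + a) = (-16 + a)*(141 + a))
C = -131927 (C = 4 - (-31239 + (-2256 + 349**2 + 125*349)) = 4 - (-31239 + (-2256 + 121801 + 43625)) = 4 - (-31239 + 163170) = 4 - 1*131931 = 4 - 131931 = -131927)
-31*(-657) - C = -31*(-657) - 1*(-131927) = 20367 + 131927 = 152294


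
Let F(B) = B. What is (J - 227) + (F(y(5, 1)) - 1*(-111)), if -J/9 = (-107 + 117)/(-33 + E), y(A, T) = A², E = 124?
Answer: -8371/91 ≈ -91.989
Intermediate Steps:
J = -90/91 (J = -9*(-107 + 117)/(-33 + 124) = -90/91 ≈ -0.98901)
(J - 227) + (F(y(5, 1)) - 1*(-111)) = (-90/91 - 227) + (5² - 1*(-111)) = -20747/91 + (25 + 111) = -20747/91 + 136 = -8371/91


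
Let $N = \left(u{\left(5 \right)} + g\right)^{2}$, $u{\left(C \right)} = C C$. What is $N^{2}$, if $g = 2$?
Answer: $531441$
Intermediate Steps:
$u{\left(C \right)} = C^{2}$
$N = 729$ ($N = \left(5^{2} + 2\right)^{2} = \left(25 + 2\right)^{2} = 27^{2} = 729$)
$N^{2} = 729^{2} = 531441$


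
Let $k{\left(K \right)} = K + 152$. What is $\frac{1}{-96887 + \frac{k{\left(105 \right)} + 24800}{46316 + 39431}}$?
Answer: $- \frac{85747}{8307744532} \approx -1.0321 \cdot 10^{-5}$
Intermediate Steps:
$k{\left(K \right)} = 152 + K$
$\frac{1}{-96887 + \frac{k{\left(105 \right)} + 24800}{46316 + 39431}} = \frac{1}{-96887 + \frac{\left(152 + 105\right) + 24800}{46316 + 39431}} = \frac{1}{-96887 + \frac{257 + 24800}{85747}} = \frac{1}{-96887 + 25057 \cdot \frac{1}{85747}} = \frac{1}{-96887 + \frac{25057}{85747}} = \frac{1}{- \frac{8307744532}{85747}} = - \frac{85747}{8307744532}$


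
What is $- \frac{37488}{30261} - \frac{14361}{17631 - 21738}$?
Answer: $\frac{2834495}{1255373} \approx 2.2579$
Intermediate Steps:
$- \frac{37488}{30261} - \frac{14361}{17631 - 21738} = \left(-37488\right) \frac{1}{30261} - \frac{14361}{-4107} = - \frac{1136}{917} - - \frac{4787}{1369} = - \frac{1136}{917} + \frac{4787}{1369} = \frac{2834495}{1255373}$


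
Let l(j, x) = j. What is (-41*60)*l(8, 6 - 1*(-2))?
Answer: -19680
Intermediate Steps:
(-41*60)*l(8, 6 - 1*(-2)) = -41*60*8 = -2460*8 = -19680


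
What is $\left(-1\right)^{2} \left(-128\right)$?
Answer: $-128$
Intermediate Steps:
$\left(-1\right)^{2} \left(-128\right) = 1 \left(-128\right) = -128$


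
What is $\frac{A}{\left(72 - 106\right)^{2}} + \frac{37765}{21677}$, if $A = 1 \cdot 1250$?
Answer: $\frac{35376295}{12529306} \approx 2.8235$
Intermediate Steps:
$A = 1250$
$\frac{A}{\left(72 - 106\right)^{2}} + \frac{37765}{21677} = \frac{1250}{\left(72 - 106\right)^{2}} + \frac{37765}{21677} = \frac{1250}{\left(-34\right)^{2}} + 37765 \cdot \frac{1}{21677} = \frac{1250}{1156} + \frac{37765}{21677} = 1250 \cdot \frac{1}{1156} + \frac{37765}{21677} = \frac{625}{578} + \frac{37765}{21677} = \frac{35376295}{12529306}$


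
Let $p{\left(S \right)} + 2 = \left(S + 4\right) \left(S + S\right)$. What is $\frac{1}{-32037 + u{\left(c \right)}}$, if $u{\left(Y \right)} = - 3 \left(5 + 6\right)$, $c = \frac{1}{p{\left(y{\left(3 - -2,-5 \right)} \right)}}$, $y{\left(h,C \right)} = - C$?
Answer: $- \frac{1}{32070} \approx -3.1182 \cdot 10^{-5}$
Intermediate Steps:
$p{\left(S \right)} = -2 + 2 S \left(4 + S\right)$ ($p{\left(S \right)} = -2 + \left(S + 4\right) \left(S + S\right) = -2 + \left(4 + S\right) 2 S = -2 + 2 S \left(4 + S\right)$)
$c = \frac{1}{88}$ ($c = \frac{1}{-2 + 2 \left(\left(-1\right) \left(-5\right)\right)^{2} + 8 \left(\left(-1\right) \left(-5\right)\right)} = \frac{1}{-2 + 2 \cdot 5^{2} + 8 \cdot 5} = \frac{1}{-2 + 2 \cdot 25 + 40} = \frac{1}{-2 + 50 + 40} = \frac{1}{88} \approx 0.011364$)
$u{\left(Y \right)} = -33$ ($u{\left(Y \right)} = \left(-3\right) 11 = -33$)
$\frac{1}{-32037 + u{\left(c \right)}} = \frac{1}{-32037 - 33} = \frac{1}{-32070} = - \frac{1}{32070}$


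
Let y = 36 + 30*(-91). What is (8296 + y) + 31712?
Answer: 37314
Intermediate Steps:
y = -2694 (y = 36 - 2730 = -2694)
(8296 + y) + 31712 = (8296 - 2694) + 31712 = 5602 + 31712 = 37314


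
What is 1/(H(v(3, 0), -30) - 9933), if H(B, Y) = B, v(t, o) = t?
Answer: -1/9930 ≈ -0.00010070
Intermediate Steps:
1/(H(v(3, 0), -30) - 9933) = 1/(3 - 9933) = 1/(-9930) = -1/9930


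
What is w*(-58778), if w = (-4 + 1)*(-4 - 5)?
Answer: -1587006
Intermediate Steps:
w = 27 (w = -3*(-9) = 27)
w*(-58778) = 27*(-58778) = -1587006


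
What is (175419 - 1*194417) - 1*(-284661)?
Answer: 265663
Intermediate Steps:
(175419 - 1*194417) - 1*(-284661) = (175419 - 194417) + 284661 = -18998 + 284661 = 265663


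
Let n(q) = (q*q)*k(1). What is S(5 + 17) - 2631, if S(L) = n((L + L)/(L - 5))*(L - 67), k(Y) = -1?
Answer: -673239/289 ≈ -2329.5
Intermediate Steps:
n(q) = -q**2 (n(q) = (q*q)*(-1) = q**2*(-1) = -q**2)
S(L) = -4*L**2*(-67 + L)/(-5 + L)**2 (S(L) = (-((L + L)/(L - 5))**2)*(L - 67) = (-((2*L)/(-5 + L))**2)*(-67 + L) = (-(2*L/(-5 + L))**2)*(-67 + L) = (-4*L**2/(-5 + L)**2)*(-67 + L) = -4*L**2*(-67 + L)/(-5 + L)**2)
S(5 + 17) - 2631 = 4*(5 + 17)**2*(67 - (5 + 17))/(-5 + (5 + 17))**2 - 2631 = 4*22**2*(67 - 1*22)/(-5 + 22)**2 - 2631 = 4*484*(67 - 22)/17**2 - 2631 = 4*484*(1/289)*45 - 2631 = 87120/289 - 2631 = -673239/289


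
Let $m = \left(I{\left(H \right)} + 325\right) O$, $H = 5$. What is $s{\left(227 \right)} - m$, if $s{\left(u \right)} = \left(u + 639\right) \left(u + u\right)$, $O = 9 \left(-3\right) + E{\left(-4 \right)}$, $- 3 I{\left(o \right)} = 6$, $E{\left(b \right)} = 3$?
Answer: $400916$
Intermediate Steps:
$I{\left(o \right)} = -2$ ($I{\left(o \right)} = \left(- \frac{1}{3}\right) 6 = -2$)
$O = -24$ ($O = 9 \left(-3\right) + 3 = -27 + 3 = -24$)
$m = -7752$ ($m = \left(-2 + 325\right) \left(-24\right) = 323 \left(-24\right) = -7752$)
$s{\left(u \right)} = 2 u \left(639 + u\right)$ ($s{\left(u \right)} = \left(639 + u\right) 2 u = 2 u \left(639 + u\right)$)
$s{\left(227 \right)} - m = 2 \cdot 227 \left(639 + 227\right) - -7752 = 2 \cdot 227 \cdot 866 + 7752 = 393164 + 7752 = 400916$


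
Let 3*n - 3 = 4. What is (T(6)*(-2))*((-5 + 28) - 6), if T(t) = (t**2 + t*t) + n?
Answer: -7582/3 ≈ -2527.3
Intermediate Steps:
n = 7/3 (n = 1 + (1/3)*4 = 1 + 4/3 = 7/3 ≈ 2.3333)
T(t) = 7/3 + 2*t**2 (T(t) = (t**2 + t*t) + 7/3 = (t**2 + t**2) + 7/3 = 2*t**2 + 7/3 = 7/3 + 2*t**2)
(T(6)*(-2))*((-5 + 28) - 6) = ((7/3 + 2*6**2)*(-2))*((-5 + 28) - 6) = ((7/3 + 2*36)*(-2))*(23 - 6) = ((7/3 + 72)*(-2))*17 = ((223/3)*(-2))*17 = -446/3*17 = -7582/3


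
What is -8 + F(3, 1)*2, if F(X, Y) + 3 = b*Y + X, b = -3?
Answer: -14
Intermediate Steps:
F(X, Y) = -3 + X - 3*Y (F(X, Y) = -3 + (-3*Y + X) = -3 + (X - 3*Y) = -3 + X - 3*Y)
-8 + F(3, 1)*2 = -8 + (-3 + 3 - 3*1)*2 = -8 + (-3 + 3 - 3)*2 = -8 - 3*2 = -8 - 6 = -14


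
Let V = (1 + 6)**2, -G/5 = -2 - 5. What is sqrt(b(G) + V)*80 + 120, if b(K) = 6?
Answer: 120 + 80*sqrt(55) ≈ 713.30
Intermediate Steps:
G = 35 (G = -5*(-2 - 5) = -5*(-7) = 35)
V = 49 (V = 7**2 = 49)
sqrt(b(G) + V)*80 + 120 = sqrt(6 + 49)*80 + 120 = sqrt(55)*80 + 120 = 80*sqrt(55) + 120 = 120 + 80*sqrt(55)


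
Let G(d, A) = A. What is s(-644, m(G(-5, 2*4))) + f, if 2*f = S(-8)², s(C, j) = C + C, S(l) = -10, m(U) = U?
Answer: -1238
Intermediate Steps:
s(C, j) = 2*C
f = 50 (f = (½)*(-10)² = (½)*100 = 50)
s(-644, m(G(-5, 2*4))) + f = 2*(-644) + 50 = -1288 + 50 = -1238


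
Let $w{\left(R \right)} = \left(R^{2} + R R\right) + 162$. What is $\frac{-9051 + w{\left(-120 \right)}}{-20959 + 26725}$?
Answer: $\frac{6637}{1922} \approx 3.4532$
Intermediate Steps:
$w{\left(R \right)} = 162 + 2 R^{2}$ ($w{\left(R \right)} = \left(R^{2} + R^{2}\right) + 162 = 2 R^{2} + 162 = 162 + 2 R^{2}$)
$\frac{-9051 + w{\left(-120 \right)}}{-20959 + 26725} = \frac{-9051 + \left(162 + 2 \left(-120\right)^{2}\right)}{-20959 + 26725} = \frac{-9051 + \left(162 + 2 \cdot 14400\right)}{5766} = \left(-9051 + \left(162 + 28800\right)\right) \frac{1}{5766} = \left(-9051 + 28962\right) \frac{1}{5766} = 19911 \cdot \frac{1}{5766} = \frac{6637}{1922}$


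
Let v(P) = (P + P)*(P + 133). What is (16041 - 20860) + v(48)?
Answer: 12557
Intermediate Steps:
v(P) = 2*P*(133 + P) (v(P) = (2*P)*(133 + P) = 2*P*(133 + P))
(16041 - 20860) + v(48) = (16041 - 20860) + 2*48*(133 + 48) = -4819 + 2*48*181 = -4819 + 17376 = 12557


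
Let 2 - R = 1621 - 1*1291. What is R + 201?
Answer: -127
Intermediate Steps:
R = -328 (R = 2 - (1621 - 1*1291) = 2 - (1621 - 1291) = 2 - 1*330 = 2 - 330 = -328)
R + 201 = -328 + 201 = -127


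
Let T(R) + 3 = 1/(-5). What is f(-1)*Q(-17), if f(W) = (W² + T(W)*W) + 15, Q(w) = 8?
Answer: 768/5 ≈ 153.60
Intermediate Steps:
T(R) = -16/5 (T(R) = -3 + 1/(-5) = -3 - ⅕ = -16/5)
f(W) = 15 + W² - 16*W/5 (f(W) = (W² - 16*W/5) + 15 = 15 + W² - 16*W/5)
f(-1)*Q(-17) = (15 + (-1)² - 16/5*(-1))*8 = (15 + 1 + 16/5)*8 = (96/5)*8 = 768/5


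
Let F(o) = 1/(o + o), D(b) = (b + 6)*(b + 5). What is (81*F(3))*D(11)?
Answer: 3672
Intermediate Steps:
D(b) = (5 + b)*(6 + b) (D(b) = (6 + b)*(5 + b) = (5 + b)*(6 + b))
F(o) = 1/(2*o)
(81*F(3))*D(11) = (81*((½)/3))*(30 + 11² + 11*11) = (81*((½)*(⅓)))*(30 + 121 + 121) = (81*(⅙))*272 = (27/2)*272 = 3672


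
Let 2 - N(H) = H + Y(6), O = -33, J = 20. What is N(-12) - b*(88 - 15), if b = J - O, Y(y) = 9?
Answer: -3864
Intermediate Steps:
b = 53 (b = 20 - 1*(-33) = 20 + 33 = 53)
N(H) = -7 - H (N(H) = 2 - (H + 9) = 2 - (9 + H) = 2 + (-9 - H) = -7 - H)
N(-12) - b*(88 - 15) = (-7 - 1*(-12)) - 53*(88 - 15) = (-7 + 12) - 53*73 = 5 - 1*3869 = 5 - 3869 = -3864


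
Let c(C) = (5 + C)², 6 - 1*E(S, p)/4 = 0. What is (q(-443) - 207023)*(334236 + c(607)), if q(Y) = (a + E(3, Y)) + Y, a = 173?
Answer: -146908121820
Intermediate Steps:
E(S, p) = 24 (E(S, p) = 24 - 4*0 = 24 + 0 = 24)
q(Y) = 197 + Y (q(Y) = (173 + 24) + Y = 197 + Y)
(q(-443) - 207023)*(334236 + c(607)) = ((197 - 443) - 207023)*(334236 + (5 + 607)²) = (-246 - 207023)*(334236 + 612²) = -207269*(334236 + 374544) = -207269*708780 = -146908121820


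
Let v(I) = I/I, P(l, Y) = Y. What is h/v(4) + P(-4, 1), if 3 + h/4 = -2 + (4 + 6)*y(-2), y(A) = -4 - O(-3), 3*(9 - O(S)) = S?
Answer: -579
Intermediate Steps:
O(S) = 9 - S/3
v(I) = 1
y(A) = -14 (y(A) = -4 - (9 - ⅓*(-3)) = -4 - (9 + 1) = -4 - 1*10 = -4 - 10 = -14)
h = -580 (h = -12 + 4*(-2 + (4 + 6)*(-14)) = -12 + 4*(-2 + 10*(-14)) = -12 + 4*(-2 - 140) = -12 + 4*(-142) = -12 - 568 = -580)
h/v(4) + P(-4, 1) = -580/1 + 1 = -580*1 + 1 = -580 + 1 = -579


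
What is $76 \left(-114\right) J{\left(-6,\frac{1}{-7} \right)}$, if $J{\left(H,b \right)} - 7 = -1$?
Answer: $-51984$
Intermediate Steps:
$J{\left(H,b \right)} = 6$ ($J{\left(H,b \right)} = 7 - 1 = 6$)
$76 \left(-114\right) J{\left(-6,\frac{1}{-7} \right)} = 76 \left(-114\right) 6 = \left(-8664\right) 6 = -51984$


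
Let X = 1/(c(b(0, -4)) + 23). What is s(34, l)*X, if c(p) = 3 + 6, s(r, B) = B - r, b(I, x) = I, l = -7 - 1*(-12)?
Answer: -29/32 ≈ -0.90625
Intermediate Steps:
l = 5 (l = -7 + 12 = 5)
c(p) = 9
X = 1/32 (X = 1/(9 + 23) = 1/32 ≈ 0.031250)
s(34, l)*X = (5 - 1*34)*(1/32) = (5 - 34)*(1/32) = -29*1/32 = -29/32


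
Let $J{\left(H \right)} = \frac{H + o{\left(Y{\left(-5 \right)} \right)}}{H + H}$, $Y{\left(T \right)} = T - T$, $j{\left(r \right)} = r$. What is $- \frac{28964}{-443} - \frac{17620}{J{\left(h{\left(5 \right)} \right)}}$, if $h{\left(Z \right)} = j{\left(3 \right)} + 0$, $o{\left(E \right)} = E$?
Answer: $- \frac{15582356}{443} \approx -35175.0$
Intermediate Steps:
$Y{\left(T \right)} = 0$
$h{\left(Z \right)} = 3$ ($h{\left(Z \right)} = 3 + 0 = 3$)
$J{\left(H \right)} = \frac{1}{2}$ ($J{\left(H \right)} = \frac{H + 0}{H + H} = \frac{H}{2 H} = H \frac{1}{2 H} = \frac{1}{2}$)
$- \frac{28964}{-443} - \frac{17620}{J{\left(h{\left(5 \right)} \right)}} = - \frac{28964}{-443} - 17620 \frac{1}{\frac{1}{2}} = \left(-28964\right) \left(- \frac{1}{443}\right) - 35240 = \frac{28964}{443} - 35240 = - \frac{15582356}{443}$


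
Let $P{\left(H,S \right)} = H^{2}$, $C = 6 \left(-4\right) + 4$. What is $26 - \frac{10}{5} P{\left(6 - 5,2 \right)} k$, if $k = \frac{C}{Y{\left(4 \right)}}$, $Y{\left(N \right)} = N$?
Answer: $260$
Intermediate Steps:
$C = -20$ ($C = -24 + 4 = -20$)
$k = -5$ ($k = - \frac{20}{4} = \left(-20\right) \frac{1}{4} = -5$)
$26 - \frac{10}{5} P{\left(6 - 5,2 \right)} k = 26 - \frac{10}{5} \left(6 - 5\right)^{2} \left(-5\right) = 26 \left(-10\right) \frac{1}{5} \left(6 - 5\right)^{2} \left(-5\right) = 26 \left(- 2 \cdot 1^{2}\right) \left(-5\right) = 26 \left(\left(-2\right) 1\right) \left(-5\right) = 26 \left(-2\right) \left(-5\right) = \left(-52\right) \left(-5\right) = 260$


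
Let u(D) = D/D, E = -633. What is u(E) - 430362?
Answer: -430361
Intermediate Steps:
u(D) = 1
u(E) - 430362 = 1 - 430362 = -430361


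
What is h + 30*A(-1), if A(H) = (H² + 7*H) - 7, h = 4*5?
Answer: -370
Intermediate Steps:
h = 20
A(H) = -7 + H² + 7*H
h + 30*A(-1) = 20 + 30*(-7 + (-1)² + 7*(-1)) = 20 + 30*(-7 + 1 - 7) = 20 + 30*(-13) = 20 - 390 = -370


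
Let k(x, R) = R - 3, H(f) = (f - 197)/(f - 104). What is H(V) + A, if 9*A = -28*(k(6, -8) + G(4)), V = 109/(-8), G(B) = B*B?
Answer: -116575/8469 ≈ -13.765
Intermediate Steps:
G(B) = B**2
V = -109/8 (V = 109*(-1/8) = -109/8 ≈ -13.625)
H(f) = (-197 + f)/(-104 + f)
k(x, R) = -3 + R
A = -140/9 (A = (-28*((-3 - 8) + 4**2))/9 = (-28*(-11 + 16))/9 = (-28*5)/9 = (1/9)*(-140) = -140/9 ≈ -15.556)
H(V) + A = (-197 - 109/8)/(-104 - 109/8) - 140/9 = -1685/8/(-941/8) - 140/9 = -8/941*(-1685/8) - 140/9 = 1685/941 - 140/9 = -116575/8469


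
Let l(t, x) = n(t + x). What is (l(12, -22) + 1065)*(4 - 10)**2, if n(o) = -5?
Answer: 38160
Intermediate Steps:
l(t, x) = -5
(l(12, -22) + 1065)*(4 - 10)**2 = (-5 + 1065)*(4 - 10)**2 = 1060*(-6)**2 = 1060*36 = 38160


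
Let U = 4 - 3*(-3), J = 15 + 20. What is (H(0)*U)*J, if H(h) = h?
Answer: 0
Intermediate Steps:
J = 35
U = 13 (U = 4 + 9 = 13)
(H(0)*U)*J = (0*13)*35 = 0*35 = 0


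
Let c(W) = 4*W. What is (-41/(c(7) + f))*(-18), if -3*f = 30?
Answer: 41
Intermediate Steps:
f = -10 (f = -⅓*30 = -10)
(-41/(c(7) + f))*(-18) = (-41/(4*7 - 10))*(-18) = (-41/(28 - 10))*(-18) = (-41/18)*(-18) = ((1/18)*(-41))*(-18) = -41/18*(-18) = 41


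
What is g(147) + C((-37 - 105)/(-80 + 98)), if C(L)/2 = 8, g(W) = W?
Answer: 163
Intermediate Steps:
C(L) = 16 (C(L) = 2*8 = 16)
g(147) + C((-37 - 105)/(-80 + 98)) = 147 + 16 = 163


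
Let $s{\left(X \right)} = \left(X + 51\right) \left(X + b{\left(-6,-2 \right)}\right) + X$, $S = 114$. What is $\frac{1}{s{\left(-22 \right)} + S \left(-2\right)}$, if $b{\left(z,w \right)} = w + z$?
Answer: $- \frac{1}{1120} \approx -0.00089286$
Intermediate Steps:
$s{\left(X \right)} = X + \left(-8 + X\right) \left(51 + X\right)$ ($s{\left(X \right)} = \left(X + 51\right) \left(X - 8\right) + X = \left(51 + X\right) \left(X - 8\right) + X = \left(51 + X\right) \left(-8 + X\right) + X = \left(-8 + X\right) \left(51 + X\right) + X = X + \left(-8 + X\right) \left(51 + X\right)$)
$\frac{1}{s{\left(-22 \right)} + S \left(-2\right)} = \frac{1}{\left(-408 + \left(-22\right)^{2} + 44 \left(-22\right)\right) + 114 \left(-2\right)} = \frac{1}{\left(-408 + 484 - 968\right) - 228} = \frac{1}{-892 - 228} = \frac{1}{-1120} = - \frac{1}{1120}$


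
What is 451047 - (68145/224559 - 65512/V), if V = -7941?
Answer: 89366904511360/198135891 ≈ 4.5104e+5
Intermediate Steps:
451047 - (68145/224559 - 65512/V) = 451047 - (68145/224559 - 65512/(-7941)) = 451047 - (68145*(1/224559) - 65512*(-1/7941)) = 451047 - (22715/74853 + 65512/7941) = 451047 - 1*1694716517/198135891 = 451047 - 1694716517/198135891 = 89366904511360/198135891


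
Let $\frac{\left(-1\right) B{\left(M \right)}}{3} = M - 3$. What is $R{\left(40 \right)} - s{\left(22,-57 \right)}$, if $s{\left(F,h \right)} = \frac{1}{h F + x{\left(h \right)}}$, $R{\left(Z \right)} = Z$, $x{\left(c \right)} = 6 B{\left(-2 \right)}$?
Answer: $\frac{46561}{1164} \approx 40.001$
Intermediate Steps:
$B{\left(M \right)} = 9 - 3 M$ ($B{\left(M \right)} = - 3 \left(M - 3\right) = - 3 \left(-3 + M\right) = 9 - 3 M$)
$x{\left(c \right)} = 90$ ($x{\left(c \right)} = 6 \left(9 - -6\right) = 6 \left(9 + 6\right) = 6 \cdot 15 = 90$)
$s{\left(F,h \right)} = \frac{1}{90 + F h}$ ($s{\left(F,h \right)} = \frac{1}{h F + 90} = \frac{1}{F h + 90} = \frac{1}{90 + F h}$)
$R{\left(40 \right)} - s{\left(22,-57 \right)} = 40 - \frac{1}{90 + 22 \left(-57\right)} = 40 - \frac{1}{90 - 1254} = 40 - \frac{1}{-1164} = 40 - - \frac{1}{1164} = 40 + \frac{1}{1164} = \frac{46561}{1164}$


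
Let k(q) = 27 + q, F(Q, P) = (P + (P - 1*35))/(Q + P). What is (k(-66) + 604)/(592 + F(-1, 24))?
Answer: 12995/13629 ≈ 0.95348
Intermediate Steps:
F(Q, P) = (-35 + 2*P)/(P + Q) (F(Q, P) = (P + (P - 35))/(P + Q) = (P + (-35 + P))/(P + Q) = (-35 + 2*P)/(P + Q))
(k(-66) + 604)/(592 + F(-1, 24)) = ((27 - 66) + 604)/(592 + (-35 + 2*24)/(24 - 1)) = (-39 + 604)/(592 + (-35 + 48)/23) = 565/(592 + (1/23)*13) = 565/(592 + 13/23) = 565/(13629/23) = 565*(23/13629) = 12995/13629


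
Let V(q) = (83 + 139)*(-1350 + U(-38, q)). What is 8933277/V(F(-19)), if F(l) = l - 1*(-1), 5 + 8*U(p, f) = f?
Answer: -11911036/400451 ≈ -29.744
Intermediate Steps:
U(p, f) = -5/8 + f/8
F(l) = 1 + l (F(l) = l + 1 = 1 + l)
V(q) = -1199355/4 + 111*q/4 (V(q) = (83 + 139)*(-1350 + (-5/8 + q/8)) = 222*(-10805/8 + q/8) = -1199355/4 + 111*q/4)
8933277/V(F(-19)) = 8933277/(-1199355/4 + 111*(1 - 19)/4) = 8933277/(-1199355/4 + (111/4)*(-18)) = 8933277/(-1199355/4 - 999/2) = 8933277/(-1201353/4) = 8933277*(-4/1201353) = -11911036/400451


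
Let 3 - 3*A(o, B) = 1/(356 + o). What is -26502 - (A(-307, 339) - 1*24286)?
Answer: -325898/147 ≈ -2217.0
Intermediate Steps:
A(o, B) = 1 - 1/(3*(356 + o))
-26502 - (A(-307, 339) - 1*24286) = -26502 - ((1067/3 - 307)/(356 - 307) - 1*24286) = -26502 - ((146/3)/49 - 24286) = -26502 - ((1/49)*(146/3) - 24286) = -26502 - (146/147 - 24286) = -26502 - 1*(-3569896/147) = -26502 + 3569896/147 = -325898/147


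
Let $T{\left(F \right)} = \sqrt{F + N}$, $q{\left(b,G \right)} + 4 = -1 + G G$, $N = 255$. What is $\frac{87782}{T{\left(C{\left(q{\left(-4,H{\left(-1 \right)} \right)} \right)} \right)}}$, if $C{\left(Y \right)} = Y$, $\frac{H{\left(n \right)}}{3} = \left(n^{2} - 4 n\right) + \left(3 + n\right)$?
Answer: $\frac{87782 \sqrt{691}}{691} \approx 3339.4$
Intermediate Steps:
$H{\left(n \right)} = 9 - 9 n + 3 n^{2}$ ($H{\left(n \right)} = 3 \left(\left(n^{2} - 4 n\right) + \left(3 + n\right)\right) = 3 \left(3 + n^{2} - 3 n\right) = 9 - 9 n + 3 n^{2}$)
$q{\left(b,G \right)} = -5 + G^{2}$ ($q{\left(b,G \right)} = -4 + \left(-1 + G G\right) = -4 + \left(-1 + G^{2}\right) = -5 + G^{2}$)
$T{\left(F \right)} = \sqrt{255 + F}$ ($T{\left(F \right)} = \sqrt{F + 255} = \sqrt{255 + F}$)
$\frac{87782}{T{\left(C{\left(q{\left(-4,H{\left(-1 \right)} \right)} \right)} \right)}} = \frac{87782}{\sqrt{255 - \left(5 - \left(9 - -9 + 3 \left(-1\right)^{2}\right)^{2}\right)}} = \frac{87782}{\sqrt{255 - \left(5 - \left(9 + 9 + 3 \cdot 1\right)^{2}\right)}} = \frac{87782}{\sqrt{255 - \left(5 - \left(9 + 9 + 3\right)^{2}\right)}} = \frac{87782}{\sqrt{255 - \left(5 - 21^{2}\right)}} = \frac{87782}{\sqrt{255 + \left(-5 + 441\right)}} = \frac{87782}{\sqrt{255 + 436}} = \frac{87782}{\sqrt{691}} = 87782 \frac{\sqrt{691}}{691} = \frac{87782 \sqrt{691}}{691}$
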